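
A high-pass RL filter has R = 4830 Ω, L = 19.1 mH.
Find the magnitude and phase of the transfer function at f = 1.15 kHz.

Step 1 — Angular frequency: ω = 2π·1150 = 7226 rad/s.
Step 2 — Transfer function: H(jω) = jωL/(R + jωL).
Step 3 — Numerator jωL = j·138; denominator R + jωL = 4830 + j138.
Step 4 — H = 0.0008158 + j0.02855.
Step 5 — Magnitude: |H| = 0.02856 (-30.9 dB); phase: φ = 88.4°.

|H| = 0.02856 (-30.9 dB), φ = 88.4°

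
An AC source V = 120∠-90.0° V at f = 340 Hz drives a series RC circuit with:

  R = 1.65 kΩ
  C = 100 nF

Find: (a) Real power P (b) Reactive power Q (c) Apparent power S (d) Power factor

Step 1 — Angular frequency: ω = 2π·f = 2π·340 = 2136 rad/s.
Step 2 — Component impedances:
  R: Z = R = 1650 Ω
  C: Z = 1/(jωC) = -j/(ω·C) = 0 - j4681 Ω
Step 3 — Series combination: Z_total = R + C = 1650 - j4681 Ω = 4963∠-70.6° Ω.
Step 4 — Source phasor: V = 120∠-90.0° V = 0 - j120 V.
Step 5 — Current: I = V / Z = 0.0228 - j0.008038 A = 0.02418∠-19.4° A.
Step 6 — Complex power: S = V·I* = 0.9645 - j2.736 VA.
Step 7 — Real power: P = Re(S) = 0.9645 W.
Step 8 — Reactive power: Q = Im(S) = -2.736 VAR.
Step 9 — Apparent power: |S| = 2.901 VA.
Step 10 — Power factor: PF = P/|S| = 0.3324 (leading).

(a) P = 0.9645 W  (b) Q = -2.736 VAR  (c) S = 2.901 VA  (d) PF = 0.3324 (leading)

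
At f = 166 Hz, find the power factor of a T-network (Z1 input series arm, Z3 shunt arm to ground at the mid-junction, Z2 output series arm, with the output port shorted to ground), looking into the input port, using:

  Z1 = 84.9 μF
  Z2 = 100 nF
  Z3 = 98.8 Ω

Step 1 — Angular frequency: ω = 2π·f = 2π·166 = 1043 rad/s.
Step 2 — Component impedances:
  Z1: Z = 1/(jωC) = -j/(ω·C) = 0 - j11.29 Ω
  Z2: Z = 1/(jωC) = -j/(ω·C) = 0 - j9588 Ω
  Z3: Z = R = 98.8 Ω
Step 3 — With the output port shorted to ground, the output series arm Z2 runs from the junction to ground; the shunt arm Z3 also runs from the junction to ground. They appear in parallel: Z3 || Z2 = 98.79 - j1.018 Ω.
Step 4 — Series with input arm Z1: Z_in = Z1 + (Z3 || Z2) = 98.79 - j12.31 Ω = 99.55∠-7.1° Ω.
Step 5 — Power factor: PF = cos(φ) = Re(Z)/|Z| = 98.79/99.554 = 0.9923.
Step 6 — Type: Im(Z) = -12.31 ⇒ leading (phase φ = -7.1°).

PF = 0.9923 (leading, φ = -7.1°)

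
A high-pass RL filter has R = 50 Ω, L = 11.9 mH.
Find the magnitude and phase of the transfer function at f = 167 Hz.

Step 1 — Angular frequency: ω = 2π·167 = 1049 rad/s.
Step 2 — Transfer function: H(jω) = jωL/(R + jωL).
Step 3 — Numerator jωL = j·12.49; denominator R + jωL = 50 + j12.49.
Step 4 — H = 0.0587 + j0.2351.
Step 5 — Magnitude: |H| = 0.2423 (-12.3 dB); phase: φ = 76.0°.

|H| = 0.2423 (-12.3 dB), φ = 76.0°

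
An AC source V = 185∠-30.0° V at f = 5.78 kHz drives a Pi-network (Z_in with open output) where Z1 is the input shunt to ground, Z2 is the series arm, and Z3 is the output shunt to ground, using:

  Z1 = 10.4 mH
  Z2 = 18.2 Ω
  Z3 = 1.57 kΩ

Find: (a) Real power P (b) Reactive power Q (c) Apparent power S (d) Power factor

Step 1 — Angular frequency: ω = 2π·f = 2π·5780 = 3.632e+04 rad/s.
Step 2 — Component impedances:
  Z1: Z = jωL = j·3.632e+04·0.0104 = 0 + j377.7 Ω
  Z2: Z = R = 18.2 Ω
  Z3: Z = R = 1570 Ω
Step 3 — With open output, the series arm Z2 and the output shunt Z3 appear in series to ground: Z2 + Z3 = 1588 Ω.
Step 4 — Parallel with input shunt Z1: Z_in = Z1 || (Z2 + Z3) = 85.01 + j357.5 Ω = 367.4∠76.6° Ω.
Step 5 — Source phasor: V = 185∠-30.0° V = 160.2 - j92.5 V.
Step 6 — Current: I = V / Z = -0.144 - j0.4824 A = 0.5035∠-106.6° A.
Step 7 — Complex power: S = V·I* = 21.55 + j90.62 VA.
Step 8 — Real power: P = Re(S) = 21.55 W.
Step 9 — Reactive power: Q = Im(S) = 90.62 VAR.
Step 10 — Apparent power: |S| = 93.14 VA.
Step 11 — Power factor: PF = P/|S| = 0.2314 (lagging).

(a) P = 21.55 W  (b) Q = 90.62 VAR  (c) S = 93.14 VA  (d) PF = 0.2314 (lagging)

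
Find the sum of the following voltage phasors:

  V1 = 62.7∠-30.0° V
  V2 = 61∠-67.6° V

Step 1 — Convert each phasor to rectangular form:
  V1 = 62.7·(cos(-30.0°) + j·sin(-30.0°)) = 54.3 - j31.35 V
  V2 = 61·(cos(-67.6°) + j·sin(-67.6°)) = 23.25 - j56.4 V
Step 2 — Sum components: V_total = 77.55 - j87.75 V.
Step 3 — Convert to polar: |V_total| = 117.1 V, ∠V_total = -48.5°.

V_total = 117.1∠-48.5° V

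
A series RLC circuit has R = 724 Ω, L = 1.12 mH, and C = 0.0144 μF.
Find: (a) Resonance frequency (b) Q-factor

Step 1 — Resonance condition Im(Z)=0 gives ω₀ = 1/√(LC).
Step 2 — ω₀ = 1/√(0.00112·1.44e-08) = 2.49e+05 rad/s.
Step 3 — f₀ = ω₀/(2π) = 3.963e+04 Hz.
Step 4 — Series Q: Q = ω₀L/R = 2.49e+05·0.00112/724 = 0.3852.

(a) f₀ = 3.963e+04 Hz  (b) Q = 0.3852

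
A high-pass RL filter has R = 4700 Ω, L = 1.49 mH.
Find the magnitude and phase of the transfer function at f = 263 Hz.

Step 1 — Angular frequency: ω = 2π·263 = 1652 rad/s.
Step 2 — Transfer function: H(jω) = jωL/(R + jωL).
Step 3 — Numerator jωL = j·2.462; denominator R + jωL = 4700 + j2.462.
Step 4 — H = 2.744e-07 + j0.0005239.
Step 5 — Magnitude: |H| = 0.0005239 (-65.6 dB); phase: φ = 90.0°.

|H| = 0.0005239 (-65.6 dB), φ = 90.0°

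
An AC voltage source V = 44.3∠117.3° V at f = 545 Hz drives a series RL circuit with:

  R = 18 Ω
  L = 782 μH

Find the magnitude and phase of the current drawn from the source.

Step 1 — Angular frequency: ω = 2π·f = 2π·545 = 3424 rad/s.
Step 2 — Component impedances:
  R: Z = R = 18 Ω
  L: Z = jωL = j·3424·0.000782 = 0 + j2.678 Ω
Step 3 — Series combination: Z_total = R + L = 18 + j2.678 Ω = 18.2∠8.5° Ω.
Step 4 — Source phasor: V = 44.3∠117.3° V = -20.32 + j39.37 V.
Step 5 — Ohm's law: I = V / Z_total = (-20.32 + j39.37) / (18 + j2.678) = -0.786 + j2.304 A.
Step 6 — Convert to polar: |I| = 2.434 A, ∠I = 108.8°.

I = 2.434∠108.8° A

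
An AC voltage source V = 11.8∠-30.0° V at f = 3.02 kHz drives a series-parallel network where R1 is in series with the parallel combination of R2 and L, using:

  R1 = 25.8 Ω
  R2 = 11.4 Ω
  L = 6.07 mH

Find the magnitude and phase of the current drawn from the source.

Step 1 — Angular frequency: ω = 2π·f = 2π·3020 = 1.898e+04 rad/s.
Step 2 — Component impedances:
  R1: Z = R = 25.8 Ω
  R2: Z = R = 11.4 Ω
  L: Z = jωL = j·1.898e+04·0.00607 = 0 + j115.2 Ω
Step 3 — Parallel branch: R2 || L = 1/(1/R2 + 1/L) = 11.29 + j1.117 Ω.
Step 4 — Series with R1: Z_total = R1 + (R2 || L) = 37.09 + j1.117 Ω = 37.11∠1.7° Ω.
Step 5 — Source phasor: V = 11.8∠-30.0° V = 10.22 - j5.9 V.
Step 6 — Ohm's law: I = V / Z_total = (10.22 - j5.9) / (37.09 + j1.117) = 0.2705 - j0.1672 A.
Step 7 — Convert to polar: |I| = 0.318 A, ∠I = -31.7°.

I = 0.318∠-31.7° A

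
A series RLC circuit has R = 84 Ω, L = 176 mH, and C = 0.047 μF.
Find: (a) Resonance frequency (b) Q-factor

Step 1 — Resonance condition Im(Z)=0 gives ω₀ = 1/√(LC).
Step 2 — ω₀ = 1/√(0.176·4.7e-08) = 1.099e+04 rad/s.
Step 3 — f₀ = ω₀/(2π) = 1750 Hz.
Step 4 — Series Q: Q = ω₀L/R = 1.099e+04·0.176/84 = 23.04.

(a) f₀ = 1750 Hz  (b) Q = 23.04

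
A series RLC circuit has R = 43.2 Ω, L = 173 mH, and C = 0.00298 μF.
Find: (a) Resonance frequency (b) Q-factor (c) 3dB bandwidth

Step 1 — Resonance: ω₀ = 1/√(LC) = 1/√(0.173·2.98e-09) = 4.404e+04 rad/s.
Step 2 — f₀ = ω₀/(2π) = 7010 Hz.
Step 3 — Series Q: Q = ω₀L/R = 4.404e+04·0.173/43.2 = 176.4.
Step 4 — Bandwidth: Δω = ω₀/Q = 249.7 rad/s; BW = Δω/(2π) = 39.74 Hz.

(a) f₀ = 7010 Hz  (b) Q = 176.4  (c) BW = 39.74 Hz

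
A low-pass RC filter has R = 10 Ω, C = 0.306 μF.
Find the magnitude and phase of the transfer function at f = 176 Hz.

Step 1 — Angular frequency: ω = 2π·176 = 1106 rad/s.
Step 2 — Transfer function: H(jω) = 1/(1 + jωRC).
Step 3 — Denominator: 1 + jωRC = 1 + j·1106·10·3.06e-07 = 1 + j0.003384.
Step 4 — H = 1 - j0.003384.
Step 5 — Magnitude: |H| = 1 (-0.0 dB); phase: φ = -0.2°.

|H| = 1 (-0.0 dB), φ = -0.2°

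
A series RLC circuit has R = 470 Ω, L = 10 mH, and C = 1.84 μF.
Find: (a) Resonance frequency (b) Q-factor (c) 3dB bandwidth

Step 1 — Resonance: ω₀ = 1/√(LC) = 1/√(0.01·1.84e-06) = 7372 rad/s.
Step 2 — f₀ = ω₀/(2π) = 1173 Hz.
Step 3 — Series Q: Q = ω₀L/R = 7372·0.01/470 = 0.1569.
Step 4 — Bandwidth: Δω = ω₀/Q = 4.7e+04 rad/s; BW = Δω/(2π) = 7480 Hz.

(a) f₀ = 1173 Hz  (b) Q = 0.1569  (c) BW = 7480 Hz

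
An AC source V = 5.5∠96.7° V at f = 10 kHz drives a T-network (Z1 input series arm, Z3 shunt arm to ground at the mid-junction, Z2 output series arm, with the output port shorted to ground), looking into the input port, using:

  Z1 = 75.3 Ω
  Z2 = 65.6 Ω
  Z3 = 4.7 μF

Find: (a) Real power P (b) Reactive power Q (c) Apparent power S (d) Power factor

Step 1 — Angular frequency: ω = 2π·f = 2π·1e+04 = 6.283e+04 rad/s.
Step 2 — Component impedances:
  Z1: Z = R = 75.3 Ω
  Z2: Z = R = 65.6 Ω
  Z3: Z = 1/(jωC) = -j/(ω·C) = 0 - j3.386 Ω
Step 3 — With the output port shorted to ground, the output series arm Z2 runs from the junction to ground; the shunt arm Z3 also runs from the junction to ground. They appear in parallel: Z3 || Z2 = 0.1743 - j3.377 Ω.
Step 4 — Series with input arm Z1: Z_in = Z1 + (Z3 || Z2) = 75.47 - j3.377 Ω = 75.55∠-2.6° Ω.
Step 5 — Source phasor: V = 5.5∠96.7° V = -0.6417 + j5.462 V.
Step 6 — Current: I = V / Z = -0.01172 + j0.07185 A = 0.0728∠99.3° A.
Step 7 — Complex power: S = V·I* = 0.4 - j0.0179 VA.
Step 8 — Real power: P = Re(S) = 0.4 W.
Step 9 — Reactive power: Q = Im(S) = -0.0179 VAR.
Step 10 — Apparent power: |S| = 0.4004 VA.
Step 11 — Power factor: PF = P/|S| = 0.999 (leading).

(a) P = 0.4 W  (b) Q = -0.0179 VAR  (c) S = 0.4004 VA  (d) PF = 0.999 (leading)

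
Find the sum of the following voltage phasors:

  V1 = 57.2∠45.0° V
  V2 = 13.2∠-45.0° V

Step 1 — Convert each phasor to rectangular form:
  V1 = 57.2·(cos(45.0°) + j·sin(45.0°)) = 40.45 + j40.45 V
  V2 = 13.2·(cos(-45.0°) + j·sin(-45.0°)) = 9.334 - j9.334 V
Step 2 — Sum components: V_total = 49.78 + j31.11 V.
Step 3 — Convert to polar: |V_total| = 58.7 V, ∠V_total = 32.0°.

V_total = 58.7∠32.0° V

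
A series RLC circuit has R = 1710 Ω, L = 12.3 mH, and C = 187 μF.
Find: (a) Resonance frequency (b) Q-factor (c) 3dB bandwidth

Step 1 — Resonance: ω₀ = 1/√(LC) = 1/√(0.0123·0.000187) = 659.4 rad/s.
Step 2 — f₀ = ω₀/(2π) = 104.9 Hz.
Step 3 — Series Q: Q = ω₀L/R = 659.4·0.0123/1710 = 0.004743.
Step 4 — Bandwidth: Δω = ω₀/Q = 1.39e+05 rad/s; BW = Δω/(2π) = 2.213e+04 Hz.

(a) f₀ = 104.9 Hz  (b) Q = 0.004743  (c) BW = 2.213e+04 Hz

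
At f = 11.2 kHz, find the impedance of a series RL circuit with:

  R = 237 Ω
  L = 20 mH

Step 1 — Angular frequency: ω = 2π·f = 2π·1.12e+04 = 7.037e+04 rad/s.
Step 2 — Component impedances:
  R: Z = R = 237 Ω
  L: Z = jωL = j·7.037e+04·0.02 = 0 + j1407 Ω
Step 3 — Series combination: Z_total = R + L = 237 + j1407 Ω = 1427∠80.4° Ω.

Z = 237 + j1407 Ω = 1427∠80.4° Ω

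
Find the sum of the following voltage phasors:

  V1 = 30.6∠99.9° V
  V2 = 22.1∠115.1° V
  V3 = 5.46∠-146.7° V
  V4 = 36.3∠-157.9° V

Step 1 — Convert each phasor to rectangular form:
  V1 = 30.6·(cos(99.9°) + j·sin(99.9°)) = -5.261 + j30.14 V
  V2 = 22.1·(cos(115.1°) + j·sin(115.1°)) = -9.375 + j20.01 V
  V3 = 5.46·(cos(-146.7°) + j·sin(-146.7°)) = -4.564 - j2.998 V
  V4 = 36.3·(cos(-157.9°) + j·sin(-157.9°)) = -33.63 - j13.66 V
Step 2 — Sum components: V_total = -52.83 + j33.5 V.
Step 3 — Convert to polar: |V_total| = 62.56 V, ∠V_total = 147.6°.

V_total = 62.56∠147.6° V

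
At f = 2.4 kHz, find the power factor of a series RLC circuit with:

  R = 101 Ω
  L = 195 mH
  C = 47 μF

Step 1 — Angular frequency: ω = 2π·f = 2π·2400 = 1.508e+04 rad/s.
Step 2 — Component impedances:
  R: Z = R = 101 Ω
  L: Z = jωL = j·1.508e+04·0.195 = 0 + j2941 Ω
  C: Z = 1/(jωC) = -j/(ω·C) = 0 - j1.411 Ω
Step 3 — Series combination: Z_total = R + L + C = 101 + j2939 Ω = 2941∠88.0° Ω.
Step 4 — Power factor: PF = cos(φ) = Re(Z)/|Z| = 101/2941 = 0.03434.
Step 5 — Type: Im(Z) = 2939 ⇒ lagging (phase φ = 88.0°).

PF = 0.03434 (lagging, φ = 88.0°)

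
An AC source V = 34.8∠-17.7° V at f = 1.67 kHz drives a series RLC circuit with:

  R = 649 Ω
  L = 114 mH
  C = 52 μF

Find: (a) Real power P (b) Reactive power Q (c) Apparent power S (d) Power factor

Step 1 — Angular frequency: ω = 2π·f = 2π·1670 = 1.049e+04 rad/s.
Step 2 — Component impedances:
  R: Z = R = 649 Ω
  L: Z = jωL = j·1.049e+04·0.114 = 0 + j1196 Ω
  C: Z = 1/(jωC) = -j/(ω·C) = 0 - j1.833 Ω
Step 3 — Series combination: Z_total = R + L + C = 649 + j1194 Ω = 1359∠61.5° Ω.
Step 4 — Source phasor: V = 34.8∠-17.7° V = 33.15 - j10.58 V.
Step 5 — Current: I = V / Z = 0.004806 - j0.02515 A = 0.0256∠-79.2° A.
Step 6 — Complex power: S = V·I* = 0.4254 + j0.7828 VA.
Step 7 — Real power: P = Re(S) = 0.4254 W.
Step 8 — Reactive power: Q = Im(S) = 0.7828 VAR.
Step 9 — Apparent power: |S| = 0.8909 VA.
Step 10 — Power factor: PF = P/|S| = 0.4775 (lagging).

(a) P = 0.4254 W  (b) Q = 0.7828 VAR  (c) S = 0.8909 VA  (d) PF = 0.4775 (lagging)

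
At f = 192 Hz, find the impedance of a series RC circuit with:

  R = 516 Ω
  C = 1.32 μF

Step 1 — Angular frequency: ω = 2π·f = 2π·192 = 1206 rad/s.
Step 2 — Component impedances:
  R: Z = R = 516 Ω
  C: Z = 1/(jωC) = -j/(ω·C) = 0 - j628 Ω
Step 3 — Series combination: Z_total = R + C = 516 - j628 Ω = 812.8∠-50.6° Ω.

Z = 516 - j628 Ω = 812.8∠-50.6° Ω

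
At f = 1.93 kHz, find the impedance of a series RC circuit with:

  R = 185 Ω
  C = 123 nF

Step 1 — Angular frequency: ω = 2π·f = 2π·1930 = 1.213e+04 rad/s.
Step 2 — Component impedances:
  R: Z = R = 185 Ω
  C: Z = 1/(jωC) = -j/(ω·C) = 0 - j670.4 Ω
Step 3 — Series combination: Z_total = R + C = 185 - j670.4 Ω = 695.5∠-74.6° Ω.

Z = 185 - j670.4 Ω = 695.5∠-74.6° Ω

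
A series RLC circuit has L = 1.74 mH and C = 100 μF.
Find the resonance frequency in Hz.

Step 1 — Resonance condition Im(Z)=0 gives ω₀ = 1/√(LC).
Step 2 — ω₀ = 1/√(0.00174·0.0001) = 2397 rad/s.
Step 3 — f₀ = ω₀/(2π) = 381.5 Hz.

f₀ = 381.5 Hz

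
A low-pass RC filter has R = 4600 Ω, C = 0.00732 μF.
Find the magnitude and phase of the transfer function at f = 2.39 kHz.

Step 1 — Angular frequency: ω = 2π·2390 = 1.502e+04 rad/s.
Step 2 — Transfer function: H(jω) = 1/(1 + jωRC).
Step 3 — Denominator: 1 + jωRC = 1 + j·1.502e+04·4600·7.32e-09 = 1 + j0.5056.
Step 4 — H = 0.7964 - j0.4027.
Step 5 — Magnitude: |H| = 0.8924 (-1.0 dB); phase: φ = -26.8°.

|H| = 0.8924 (-1.0 dB), φ = -26.8°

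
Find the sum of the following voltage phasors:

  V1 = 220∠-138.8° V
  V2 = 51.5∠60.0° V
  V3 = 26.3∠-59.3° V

Step 1 — Convert each phasor to rectangular form:
  V1 = 220·(cos(-138.8°) + j·sin(-138.8°)) = -165.5 - j144.9 V
  V2 = 51.5·(cos(60.0°) + j·sin(60.0°)) = 25.75 + j44.6 V
  V3 = 26.3·(cos(-59.3°) + j·sin(-59.3°)) = 13.43 - j22.61 V
Step 2 — Sum components: V_total = -126.4 - j122.9 V.
Step 3 — Convert to polar: |V_total| = 176.3 V, ∠V_total = -135.8°.

V_total = 176.3∠-135.8° V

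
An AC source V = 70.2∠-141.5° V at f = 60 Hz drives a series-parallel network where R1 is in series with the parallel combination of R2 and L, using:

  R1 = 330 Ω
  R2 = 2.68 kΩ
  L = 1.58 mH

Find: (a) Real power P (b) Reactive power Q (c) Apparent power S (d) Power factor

Step 1 — Angular frequency: ω = 2π·f = 2π·60 = 377 rad/s.
Step 2 — Component impedances:
  R1: Z = R = 330 Ω
  R2: Z = R = 2680 Ω
  L: Z = jωL = j·377·0.00158 = 0 + j0.5956 Ω
Step 3 — Parallel branch: R2 || L = 1/(1/R2 + 1/L) = 0.0001324 + j0.5956 Ω.
Step 4 — Series with R1: Z_total = R1 + (R2 || L) = 330 + j0.5956 Ω = 330∠0.1° Ω.
Step 5 — Source phasor: V = 70.2∠-141.5° V = -54.94 - j43.7 V.
Step 6 — Current: I = V / Z = -0.1667 - j0.1321 A = 0.2127∠-141.6° A.
Step 7 — Complex power: S = V·I* = 14.93 + j0.02695 VA.
Step 8 — Real power: P = Re(S) = 14.93 W.
Step 9 — Reactive power: Q = Im(S) = 0.02695 VAR.
Step 10 — Apparent power: |S| = 14.93 VA.
Step 11 — Power factor: PF = P/|S| = 1 (lagging).

(a) P = 14.93 W  (b) Q = 0.02695 VAR  (c) S = 14.93 VA  (d) PF = 1 (lagging)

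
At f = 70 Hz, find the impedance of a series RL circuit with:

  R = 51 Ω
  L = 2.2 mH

Step 1 — Angular frequency: ω = 2π·f = 2π·70 = 439.8 rad/s.
Step 2 — Component impedances:
  R: Z = R = 51 Ω
  L: Z = jωL = j·439.8·0.0022 = 0 + j0.9676 Ω
Step 3 — Series combination: Z_total = R + L = 51 + j0.9676 Ω = 51.01∠1.1° Ω.

Z = 51 + j0.9676 Ω = 51.01∠1.1° Ω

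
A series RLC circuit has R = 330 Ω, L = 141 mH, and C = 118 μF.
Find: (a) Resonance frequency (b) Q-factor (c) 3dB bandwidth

Step 1 — Resonance: ω₀ = 1/√(LC) = 1/√(0.141·0.000118) = 245.2 rad/s.
Step 2 — f₀ = ω₀/(2π) = 39.02 Hz.
Step 3 — Series Q: Q = ω₀L/R = 245.2·0.141/330 = 0.1048.
Step 4 — Bandwidth: Δω = ω₀/Q = 2340 rad/s; BW = Δω/(2π) = 372.5 Hz.

(a) f₀ = 39.02 Hz  (b) Q = 0.1048  (c) BW = 372.5 Hz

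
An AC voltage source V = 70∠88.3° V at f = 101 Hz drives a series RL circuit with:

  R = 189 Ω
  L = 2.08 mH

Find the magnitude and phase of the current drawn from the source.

Step 1 — Angular frequency: ω = 2π·f = 2π·101 = 634.6 rad/s.
Step 2 — Component impedances:
  R: Z = R = 189 Ω
  L: Z = jωL = j·634.6·0.00208 = 0 + j1.32 Ω
Step 3 — Series combination: Z_total = R + L = 189 + j1.32 Ω = 189∠0.4° Ω.
Step 4 — Source phasor: V = 70∠88.3° V = 2.077 + j69.97 V.
Step 5 — Ohm's law: I = V / Z_total = (2.077 + j69.97) / (189 + j1.32) = 0.01357 + j0.3701 A.
Step 6 — Convert to polar: |I| = 0.3704 A, ∠I = 87.9°.

I = 0.3704∠87.9° A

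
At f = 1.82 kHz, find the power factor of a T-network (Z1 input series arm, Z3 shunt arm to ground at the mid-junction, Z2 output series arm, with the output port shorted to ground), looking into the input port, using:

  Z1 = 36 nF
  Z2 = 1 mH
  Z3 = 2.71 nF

Step 1 — Angular frequency: ω = 2π·f = 2π·1820 = 1.144e+04 rad/s.
Step 2 — Component impedances:
  Z1: Z = 1/(jωC) = -j/(ω·C) = 0 - j2429 Ω
  Z2: Z = jωL = j·1.144e+04·0.001 = 0 + j11.44 Ω
  Z3: Z = 1/(jωC) = -j/(ω·C) = 0 - j3.227e+04 Ω
Step 3 — With the output port shorted to ground, the output series arm Z2 runs from the junction to ground; the shunt arm Z3 also runs from the junction to ground. They appear in parallel: Z3 || Z2 = 0 + j11.44 Ω.
Step 4 — Series with input arm Z1: Z_in = Z1 + (Z3 || Z2) = 0 - j2418 Ω = 2418∠-90.0° Ω.
Step 5 — Power factor: PF = cos(φ) = Re(Z)/|Z| = 0/2418 = 0.
Step 6 — Type: Im(Z) = -2418 ⇒ leading (phase φ = -90.0°).

PF = 0 (leading, φ = -90.0°)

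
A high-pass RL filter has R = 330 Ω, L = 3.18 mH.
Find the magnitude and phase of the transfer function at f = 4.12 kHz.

Step 1 — Angular frequency: ω = 2π·4120 = 2.589e+04 rad/s.
Step 2 — Transfer function: H(jω) = jωL/(R + jωL).
Step 3 — Numerator jωL = j·82.32; denominator R + jωL = 330 + j82.32.
Step 4 — H = 0.05858 + j0.2348.
Step 5 — Magnitude: |H| = 0.242 (-12.3 dB); phase: φ = 76.0°.

|H| = 0.242 (-12.3 dB), φ = 76.0°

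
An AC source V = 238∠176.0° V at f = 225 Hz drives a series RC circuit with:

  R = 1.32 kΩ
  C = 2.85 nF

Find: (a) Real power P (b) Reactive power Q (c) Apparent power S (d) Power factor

Step 1 — Angular frequency: ω = 2π·f = 2π·225 = 1414 rad/s.
Step 2 — Component impedances:
  R: Z = R = 1320 Ω
  C: Z = 1/(jωC) = -j/(ω·C) = 0 - j2.482e+05 Ω
Step 3 — Series combination: Z_total = R + C = 1320 - j2.482e+05 Ω = 2.482e+05∠-89.7° Ω.
Step 4 — Source phasor: V = 238∠176.0° V = -237.4 + j16.6 V.
Step 5 — Current: I = V / Z = -7.198e-05 - j0.0009562 A = 0.0009589∠-94.3° A.
Step 6 — Complex power: S = V·I* = 0.001214 - j0.2282 VA.
Step 7 — Real power: P = Re(S) = 0.001214 W.
Step 8 — Reactive power: Q = Im(S) = -0.2282 VAR.
Step 9 — Apparent power: |S| = 0.2282 VA.
Step 10 — Power factor: PF = P/|S| = 0.005318 (leading).

(a) P = 0.001214 W  (b) Q = -0.2282 VAR  (c) S = 0.2282 VA  (d) PF = 0.005318 (leading)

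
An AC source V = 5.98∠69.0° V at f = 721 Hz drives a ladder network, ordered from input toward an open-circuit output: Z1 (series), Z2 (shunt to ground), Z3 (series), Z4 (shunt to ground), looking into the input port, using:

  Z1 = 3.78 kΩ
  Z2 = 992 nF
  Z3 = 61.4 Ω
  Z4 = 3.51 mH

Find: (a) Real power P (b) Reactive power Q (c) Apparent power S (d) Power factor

Step 1 — Angular frequency: ω = 2π·f = 2π·721 = 4530 rad/s.
Step 2 — Component impedances:
  Z1: Z = R = 3780 Ω
  Z2: Z = 1/(jωC) = -j/(ω·C) = 0 - j222.5 Ω
  Z3: Z = R = 61.4 Ω
  Z4: Z = jωL = j·4530·0.00351 = 0 + j15.9 Ω
Step 3 — Ladder network (open output): work backward from the far end, alternating series and parallel combinations. Z_in = 3845 - j2.32 Ω = 3845∠-0.0° Ω.
Step 4 — Source phasor: V = 5.98∠69.0° V = 2.143 + j5.583 V.
Step 5 — Current: I = V / Z = 0.0005564 + j0.001452 A = 0.001555∠69.0° A.
Step 6 — Complex power: S = V·I* = 0.009299 - j5.611e-06 VA.
Step 7 — Real power: P = Re(S) = 0.009299 W.
Step 8 — Reactive power: Q = Im(S) = -5.611e-06 VAR.
Step 9 — Apparent power: |S| = 0.009299 VA.
Step 10 — Power factor: PF = P/|S| = 1 (leading).

(a) P = 0.009299 W  (b) Q = -5.611e-06 VAR  (c) S = 0.009299 VA  (d) PF = 1 (leading)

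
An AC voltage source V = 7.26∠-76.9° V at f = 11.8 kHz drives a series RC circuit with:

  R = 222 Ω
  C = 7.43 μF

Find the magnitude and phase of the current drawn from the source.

Step 1 — Angular frequency: ω = 2π·f = 2π·1.18e+04 = 7.414e+04 rad/s.
Step 2 — Component impedances:
  R: Z = R = 222 Ω
  C: Z = 1/(jωC) = -j/(ω·C) = 0 - j1.815 Ω
Step 3 — Series combination: Z_total = R + C = 222 - j1.815 Ω = 222∠-0.5° Ω.
Step 4 — Source phasor: V = 7.26∠-76.9° V = 1.645 - j7.071 V.
Step 5 — Ohm's law: I = V / Z_total = (1.645 - j7.071) / (222 - j1.815) = 0.007672 - j0.03179 A.
Step 6 — Convert to polar: |I| = 0.0327 A, ∠I = -76.4°.

I = 0.0327∠-76.4° A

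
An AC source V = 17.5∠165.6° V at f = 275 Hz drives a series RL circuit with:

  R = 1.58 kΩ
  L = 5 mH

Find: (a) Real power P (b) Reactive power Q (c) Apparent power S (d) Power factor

Step 1 — Angular frequency: ω = 2π·f = 2π·275 = 1728 rad/s.
Step 2 — Component impedances:
  R: Z = R = 1580 Ω
  L: Z = jωL = j·1728·0.005 = 0 + j8.639 Ω
Step 3 — Series combination: Z_total = R + L = 1580 + j8.639 Ω = 1580∠0.3° Ω.
Step 4 — Source phasor: V = 17.5∠165.6° V = -16.95 + j4.352 V.
Step 5 — Current: I = V / Z = -0.01071 + j0.002813 A = 0.01108∠165.3° A.
Step 6 — Complex power: S = V·I* = 0.1938 + j0.00106 VA.
Step 7 — Real power: P = Re(S) = 0.1938 W.
Step 8 — Reactive power: Q = Im(S) = 0.00106 VAR.
Step 9 — Apparent power: |S| = 0.1938 VA.
Step 10 — Power factor: PF = P/|S| = 1 (lagging).

(a) P = 0.1938 W  (b) Q = 0.00106 VAR  (c) S = 0.1938 VA  (d) PF = 1 (lagging)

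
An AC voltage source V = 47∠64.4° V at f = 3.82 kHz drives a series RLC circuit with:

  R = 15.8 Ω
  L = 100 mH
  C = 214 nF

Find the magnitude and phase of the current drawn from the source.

Step 1 — Angular frequency: ω = 2π·f = 2π·3820 = 2.4e+04 rad/s.
Step 2 — Component impedances:
  R: Z = R = 15.8 Ω
  L: Z = jωL = j·2.4e+04·0.1 = 0 + j2400 Ω
  C: Z = 1/(jωC) = -j/(ω·C) = 0 - j194.7 Ω
Step 3 — Series combination: Z_total = R + L + C = 15.8 + j2205 Ω = 2206∠89.6° Ω.
Step 4 — Source phasor: V = 47∠64.4° V = 20.31 + j42.39 V.
Step 5 — Ohm's law: I = V / Z_total = (20.31 + j42.39) / (15.8 + j2205) = 0.01928 - j0.00907 A.
Step 6 — Convert to polar: |I| = 0.02131 A, ∠I = -25.2°.

I = 0.02131∠-25.2° A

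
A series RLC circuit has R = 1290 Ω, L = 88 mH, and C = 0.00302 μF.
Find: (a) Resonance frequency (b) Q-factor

Step 1 — Resonance condition Im(Z)=0 gives ω₀ = 1/√(LC).
Step 2 — ω₀ = 1/√(0.088·3.02e-09) = 6.134e+04 rad/s.
Step 3 — f₀ = ω₀/(2π) = 9763 Hz.
Step 4 — Series Q: Q = ω₀L/R = 6.134e+04·0.088/1290 = 4.185.

(a) f₀ = 9763 Hz  (b) Q = 4.185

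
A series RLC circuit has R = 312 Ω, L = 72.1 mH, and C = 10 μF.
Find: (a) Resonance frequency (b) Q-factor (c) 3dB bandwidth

Step 1 — Resonance: ω₀ = 1/√(LC) = 1/√(0.0721·1e-05) = 1178 rad/s.
Step 2 — f₀ = ω₀/(2π) = 187.4 Hz.
Step 3 — Series Q: Q = ω₀L/R = 1178·0.0721/312 = 0.2722.
Step 4 — Bandwidth: Δω = ω₀/Q = 4327 rad/s; BW = Δω/(2π) = 688.7 Hz.

(a) f₀ = 187.4 Hz  (b) Q = 0.2722  (c) BW = 688.7 Hz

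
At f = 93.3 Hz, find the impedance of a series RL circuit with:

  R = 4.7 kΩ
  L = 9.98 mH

Step 1 — Angular frequency: ω = 2π·f = 2π·93.3 = 586.2 rad/s.
Step 2 — Component impedances:
  R: Z = R = 4700 Ω
  L: Z = jωL = j·586.2·0.00998 = 0 + j5.85 Ω
Step 3 — Series combination: Z_total = R + L = 4700 + j5.85 Ω = 4700∠0.1° Ω.

Z = 4700 + j5.85 Ω = 4700∠0.1° Ω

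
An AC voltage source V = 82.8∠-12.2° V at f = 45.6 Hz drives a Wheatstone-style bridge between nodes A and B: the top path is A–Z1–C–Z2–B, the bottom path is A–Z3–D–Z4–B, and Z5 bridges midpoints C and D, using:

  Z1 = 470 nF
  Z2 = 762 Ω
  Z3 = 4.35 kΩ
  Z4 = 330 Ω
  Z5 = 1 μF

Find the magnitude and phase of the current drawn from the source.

Step 1 — Angular frequency: ω = 2π·f = 2π·45.6 = 286.5 rad/s.
Step 2 — Component impedances:
  Z1: Z = 1/(jωC) = -j/(ω·C) = 0 - j7426 Ω
  Z2: Z = R = 762 Ω
  Z3: Z = R = 4350 Ω
  Z4: Z = R = 330 Ω
  Z5: Z = 1/(jωC) = -j/(ω·C) = 0 - j3490 Ω
Step 3 — Bridge requires nodal analysis (the Z5 bridge couples midpoints C and D, so the two paths cannot be reduced to a simple series/parallel combination). Setting node B to ground and injecting 1 A at node A, the 3-node admittance system at A, C, D solves to V_A = Z_AB = 3288 - j1867 Ω = 3781∠-29.6° Ω.
Step 4 — Source phasor: V = 82.8∠-12.2° V = 80.93 - j17.5 V.
Step 5 — Ohm's law: I = V / Z_total = (80.93 - j17.5) / (3288 - j1867) = 0.0209 + j0.006545 A.
Step 6 — Convert to polar: |I| = 0.0219 A, ∠I = 17.4°.

I = 0.0219∠17.4° A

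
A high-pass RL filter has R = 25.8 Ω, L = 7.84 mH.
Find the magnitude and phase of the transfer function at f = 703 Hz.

Step 1 — Angular frequency: ω = 2π·703 = 4417 rad/s.
Step 2 — Transfer function: H(jω) = jωL/(R + jωL).
Step 3 — Numerator jωL = j·34.63; denominator R + jωL = 25.8 + j34.63.
Step 4 — H = 0.6431 + j0.4791.
Step 5 — Magnitude: |H| = 0.8019 (-1.9 dB); phase: φ = 36.7°.

|H| = 0.8019 (-1.9 dB), φ = 36.7°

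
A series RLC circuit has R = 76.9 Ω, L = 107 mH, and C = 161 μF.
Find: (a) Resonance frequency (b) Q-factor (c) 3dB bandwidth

Step 1 — Resonance condition Im(Z)=0 gives ω₀ = 1/√(LC).
Step 2 — ω₀ = 1/√(0.107·0.000161) = 240.9 rad/s.
Step 3 — f₀ = ω₀/(2π) = 38.35 Hz.
Step 4 — Series Q: Q = ω₀L/R = 240.9·0.107/76.9 = 0.3352.
Step 5 — 3dB bandwidth: Δω = ω₀/Q = 718.7 rad/s; BW = Δω/(2π) = 114.4 Hz.

(a) f₀ = 38.35 Hz  (b) Q = 0.3352  (c) BW = 114.4 Hz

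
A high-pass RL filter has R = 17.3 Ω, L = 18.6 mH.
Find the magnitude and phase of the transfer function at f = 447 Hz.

Step 1 — Angular frequency: ω = 2π·447 = 2809 rad/s.
Step 2 — Transfer function: H(jω) = jωL/(R + jωL).
Step 3 — Numerator jωL = j·52.24; denominator R + jωL = 17.3 + j52.24.
Step 4 — H = 0.9012 + j0.2984.
Step 5 — Magnitude: |H| = 0.9493 (-0.5 dB); phase: φ = 18.3°.

|H| = 0.9493 (-0.5 dB), φ = 18.3°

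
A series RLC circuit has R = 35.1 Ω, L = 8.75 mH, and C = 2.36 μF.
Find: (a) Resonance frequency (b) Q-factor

Step 1 — Resonance condition Im(Z)=0 gives ω₀ = 1/√(LC).
Step 2 — ω₀ = 1/√(0.00875·2.36e-06) = 6959 rad/s.
Step 3 — f₀ = ω₀/(2π) = 1108 Hz.
Step 4 — Series Q: Q = ω₀L/R = 6959·0.00875/35.1 = 1.735.

(a) f₀ = 1108 Hz  (b) Q = 1.735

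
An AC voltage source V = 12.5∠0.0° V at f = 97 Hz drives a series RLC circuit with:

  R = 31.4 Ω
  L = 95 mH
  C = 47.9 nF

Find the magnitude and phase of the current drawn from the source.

Step 1 — Angular frequency: ω = 2π·f = 2π·97 = 609.5 rad/s.
Step 2 — Component impedances:
  R: Z = R = 31.4 Ω
  L: Z = jωL = j·609.5·0.095 = 0 + j57.9 Ω
  C: Z = 1/(jωC) = -j/(ω·C) = 0 - j3.425e+04 Ω
Step 3 — Series combination: Z_total = R + L + C = 31.4 - j3.42e+04 Ω = 3.42e+04∠-89.9° Ω.
Step 4 — Source phasor: V = 12.5∠0.0° V = 12.5 V.
Step 5 — Ohm's law: I = V / Z_total = (12.5) / (31.4 - j3.42e+04) = 3.356e-07 + j0.0003655 A.
Step 6 — Convert to polar: |I| = 0.0003655 A, ∠I = 89.9°.

I = 0.0003655∠89.9° A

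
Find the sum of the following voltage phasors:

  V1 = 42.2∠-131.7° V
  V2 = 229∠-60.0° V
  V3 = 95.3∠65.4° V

Step 1 — Convert each phasor to rectangular form:
  V1 = 42.2·(cos(-131.7°) + j·sin(-131.7°)) = -28.07 - j31.51 V
  V2 = 229·(cos(-60.0°) + j·sin(-60.0°)) = 114.5 - j198.3 V
  V3 = 95.3·(cos(65.4°) + j·sin(65.4°)) = 39.67 + j86.65 V
Step 2 — Sum components: V_total = 126.1 - j143.2 V.
Step 3 — Convert to polar: |V_total| = 190.8 V, ∠V_total = -48.6°.

V_total = 190.8∠-48.6° V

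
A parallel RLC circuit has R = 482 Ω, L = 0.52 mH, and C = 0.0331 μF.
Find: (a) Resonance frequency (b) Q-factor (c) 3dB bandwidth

Step 1 — Resonance: ω₀ = 1/√(LC) = 1/√(0.00052·3.31e-08) = 2.41e+05 rad/s.
Step 2 — f₀ = ω₀/(2π) = 3.836e+04 Hz.
Step 3 — Parallel Q: Q = R/(ω₀L) = 482/(2.41e+05·0.00052) = 3.846.
Step 4 — Bandwidth: Δω = ω₀/Q = 6.268e+04 rad/s; BW = Δω/(2π) = 9976 Hz.

(a) f₀ = 3.836e+04 Hz  (b) Q = 3.846  (c) BW = 9976 Hz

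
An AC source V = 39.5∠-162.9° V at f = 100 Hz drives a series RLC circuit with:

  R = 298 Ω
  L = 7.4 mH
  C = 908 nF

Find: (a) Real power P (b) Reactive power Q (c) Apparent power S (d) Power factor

Step 1 — Angular frequency: ω = 2π·f = 2π·100 = 628.3 rad/s.
Step 2 — Component impedances:
  R: Z = R = 298 Ω
  L: Z = jωL = j·628.3·0.0074 = 0 + j4.65 Ω
  C: Z = 1/(jωC) = -j/(ω·C) = 0 - j1753 Ω
Step 3 — Series combination: Z_total = R + L + C = 298 - j1748 Ω = 1773∠-80.3° Ω.
Step 4 — Source phasor: V = 39.5∠-162.9° V = -37.75 - j11.61 V.
Step 5 — Current: I = V / Z = 0.002879 - j0.02209 A = 0.02227∠-82.6° A.
Step 6 — Complex power: S = V·I* = 0.1478 - j0.8673 VA.
Step 7 — Real power: P = Re(S) = 0.1478 W.
Step 8 — Reactive power: Q = Im(S) = -0.8673 VAR.
Step 9 — Apparent power: |S| = 0.8798 VA.
Step 10 — Power factor: PF = P/|S| = 0.168 (leading).

(a) P = 0.1478 W  (b) Q = -0.8673 VAR  (c) S = 0.8798 VA  (d) PF = 0.168 (leading)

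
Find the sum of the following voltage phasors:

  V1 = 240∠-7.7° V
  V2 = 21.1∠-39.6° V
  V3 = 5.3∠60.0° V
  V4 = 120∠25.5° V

Step 1 — Convert each phasor to rectangular form:
  V1 = 240·(cos(-7.7°) + j·sin(-7.7°)) = 237.8 - j32.16 V
  V2 = 21.1·(cos(-39.6°) + j·sin(-39.6°)) = 16.26 - j13.45 V
  V3 = 5.3·(cos(60.0°) + j·sin(60.0°)) = 2.65 + j4.59 V
  V4 = 120·(cos(25.5°) + j·sin(25.5°)) = 108.3 + j51.66 V
Step 2 — Sum components: V_total = 365.1 + j10.64 V.
Step 3 — Convert to polar: |V_total| = 365.2 V, ∠V_total = 1.7°.

V_total = 365.2∠1.7° V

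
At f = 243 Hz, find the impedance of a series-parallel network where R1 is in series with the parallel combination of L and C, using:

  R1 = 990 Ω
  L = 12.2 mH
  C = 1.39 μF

Step 1 — Angular frequency: ω = 2π·f = 2π·243 = 1527 rad/s.
Step 2 — Component impedances:
  R1: Z = R = 990 Ω
  L: Z = jωL = j·1527·0.0122 = 0 + j18.63 Ω
  C: Z = 1/(jωC) = -j/(ω·C) = 0 - j471.2 Ω
Step 3 — Parallel branch: L || C = 1/(1/L + 1/C) = 0 + j19.39 Ω.
Step 4 — Series with R1: Z_total = R1 + (L || C) = 990 + j19.39 Ω = 990.2∠1.1° Ω.

Z = 990 + j19.39 Ω = 990.2∠1.1° Ω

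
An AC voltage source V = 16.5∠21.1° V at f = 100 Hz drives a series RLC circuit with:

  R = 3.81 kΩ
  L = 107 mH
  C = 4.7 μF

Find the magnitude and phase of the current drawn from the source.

Step 1 — Angular frequency: ω = 2π·f = 2π·100 = 628.3 rad/s.
Step 2 — Component impedances:
  R: Z = R = 3810 Ω
  L: Z = jωL = j·628.3·0.107 = 0 + j67.23 Ω
  C: Z = 1/(jωC) = -j/(ω·C) = 0 - j338.6 Ω
Step 3 — Series combination: Z_total = R + L + C = 3810 - j271.4 Ω = 3820∠-4.1° Ω.
Step 4 — Source phasor: V = 16.5∠21.1° V = 15.39 + j5.94 V.
Step 5 — Ohm's law: I = V / Z_total = (15.39 + j5.94) / (3810 - j271.4) = 0.003909 + j0.001838 A.
Step 6 — Convert to polar: |I| = 0.00432 A, ∠I = 25.2°.

I = 0.00432∠25.2° A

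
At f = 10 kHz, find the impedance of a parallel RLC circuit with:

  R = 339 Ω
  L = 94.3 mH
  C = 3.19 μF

Step 1 — Angular frequency: ω = 2π·f = 2π·1e+04 = 6.283e+04 rad/s.
Step 2 — Component impedances:
  R: Z = R = 339 Ω
  L: Z = jωL = j·6.283e+04·0.0943 = 0 + j5925 Ω
  C: Z = 1/(jωC) = -j/(ω·C) = 0 - j4.989 Ω
Step 3 — Parallel combination: 1/Z_total = 1/R + 1/L + 1/C; Z_total = 0.07354 - j4.992 Ω = 4.993∠-89.2° Ω.

Z = 0.07354 - j4.992 Ω = 4.993∠-89.2° Ω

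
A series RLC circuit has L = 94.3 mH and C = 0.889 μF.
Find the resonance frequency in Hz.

Step 1 — Resonance condition Im(Z)=0 gives ω₀ = 1/√(LC).
Step 2 — ω₀ = 1/√(0.0943·8.89e-07) = 3454 rad/s.
Step 3 — f₀ = ω₀/(2π) = 549.7 Hz.

f₀ = 549.7 Hz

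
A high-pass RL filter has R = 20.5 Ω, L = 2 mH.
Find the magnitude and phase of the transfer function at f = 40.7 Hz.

Step 1 — Angular frequency: ω = 2π·40.7 = 255.7 rad/s.
Step 2 — Transfer function: H(jω) = jωL/(R + jωL).
Step 3 — Numerator jωL = j·0.5115; denominator R + jωL = 20.5 + j0.5115.
Step 4 — H = 0.0006221 + j0.02493.
Step 5 — Magnitude: |H| = 0.02494 (-32.1 dB); phase: φ = 88.6°.

|H| = 0.02494 (-32.1 dB), φ = 88.6°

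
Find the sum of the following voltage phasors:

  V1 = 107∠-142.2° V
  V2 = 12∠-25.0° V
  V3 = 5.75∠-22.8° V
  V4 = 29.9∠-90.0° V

Step 1 — Convert each phasor to rectangular form:
  V1 = 107·(cos(-142.2°) + j·sin(-142.2°)) = -84.55 - j65.58 V
  V2 = 12·(cos(-25.0°) + j·sin(-25.0°)) = 10.88 - j5.071 V
  V3 = 5.75·(cos(-22.8°) + j·sin(-22.8°)) = 5.301 - j2.228 V
  V4 = 29.9·(cos(-90.0°) + j·sin(-90.0°)) = 0 - j29.9 V
Step 2 — Sum components: V_total = -68.37 - j102.8 V.
Step 3 — Convert to polar: |V_total| = 123.4 V, ∠V_total = -123.6°.

V_total = 123.4∠-123.6° V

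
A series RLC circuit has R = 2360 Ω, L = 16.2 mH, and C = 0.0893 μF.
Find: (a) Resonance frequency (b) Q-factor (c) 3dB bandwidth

Step 1 — Resonance condition Im(Z)=0 gives ω₀ = 1/√(LC).
Step 2 — ω₀ = 1/√(0.0162·8.93e-08) = 2.629e+04 rad/s.
Step 3 — f₀ = ω₀/(2π) = 4184 Hz.
Step 4 — Series Q: Q = ω₀L/R = 2.629e+04·0.0162/2360 = 0.1805.
Step 5 — 3dB bandwidth: Δω = ω₀/Q = 1.457e+05 rad/s; BW = Δω/(2π) = 2.319e+04 Hz.

(a) f₀ = 4184 Hz  (b) Q = 0.1805  (c) BW = 2.319e+04 Hz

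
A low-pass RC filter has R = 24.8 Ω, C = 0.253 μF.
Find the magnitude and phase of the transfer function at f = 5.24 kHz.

Step 1 — Angular frequency: ω = 2π·5240 = 3.292e+04 rad/s.
Step 2 — Transfer function: H(jω) = 1/(1 + jωRC).
Step 3 — Denominator: 1 + jωRC = 1 + j·3.292e+04·24.8·2.53e-07 = 1 + j0.2066.
Step 4 — H = 0.9591 - j0.1981.
Step 5 — Magnitude: |H| = 0.9793 (-0.2 dB); phase: φ = -11.7°.

|H| = 0.9793 (-0.2 dB), φ = -11.7°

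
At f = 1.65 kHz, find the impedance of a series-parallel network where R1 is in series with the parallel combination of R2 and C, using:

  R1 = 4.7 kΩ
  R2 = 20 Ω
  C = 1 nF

Step 1 — Angular frequency: ω = 2π·f = 2π·1650 = 1.037e+04 rad/s.
Step 2 — Component impedances:
  R1: Z = R = 4700 Ω
  R2: Z = R = 20 Ω
  C: Z = 1/(jωC) = -j/(ω·C) = 0 - j9.646e+04 Ω
Step 3 — Parallel branch: R2 || C = 1/(1/R2 + 1/C) = 20 - j0.004147 Ω.
Step 4 — Series with R1: Z_total = R1 + (R2 || C) = 4720 - j0.004147 Ω = 4720∠-0.0° Ω.

Z = 4720 - j0.004147 Ω = 4720∠-0.0° Ω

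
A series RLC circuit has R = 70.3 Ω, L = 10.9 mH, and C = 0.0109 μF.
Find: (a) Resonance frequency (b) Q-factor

Step 1 — Resonance condition Im(Z)=0 gives ω₀ = 1/√(LC).
Step 2 — ω₀ = 1/√(0.0109·1.09e-08) = 9.174e+04 rad/s.
Step 3 — f₀ = ω₀/(2π) = 1.46e+04 Hz.
Step 4 — Series Q: Q = ω₀L/R = 9.174e+04·0.0109/70.3 = 14.22.

(a) f₀ = 1.46e+04 Hz  (b) Q = 14.22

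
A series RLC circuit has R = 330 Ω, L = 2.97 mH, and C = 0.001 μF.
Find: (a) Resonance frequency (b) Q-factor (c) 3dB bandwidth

Step 1 — Resonance condition Im(Z)=0 gives ω₀ = 1/√(LC).
Step 2 — ω₀ = 1/√(0.00297·1e-09) = 5.803e+05 rad/s.
Step 3 — f₀ = ω₀/(2π) = 9.235e+04 Hz.
Step 4 — Series Q: Q = ω₀L/R = 5.803e+05·0.00297/330 = 5.222.
Step 5 — 3dB bandwidth: Δω = ω₀/Q = 1.111e+05 rad/s; BW = Δω/(2π) = 1.768e+04 Hz.

(a) f₀ = 9.235e+04 Hz  (b) Q = 5.222  (c) BW = 1.768e+04 Hz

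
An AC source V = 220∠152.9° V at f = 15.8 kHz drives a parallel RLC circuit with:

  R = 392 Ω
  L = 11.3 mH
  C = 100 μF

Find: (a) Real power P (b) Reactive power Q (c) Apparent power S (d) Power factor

Step 1 — Angular frequency: ω = 2π·f = 2π·1.58e+04 = 9.927e+04 rad/s.
Step 2 — Component impedances:
  R: Z = R = 392 Ω
  L: Z = jωL = j·9.927e+04·0.0113 = 0 + j1122 Ω
  C: Z = 1/(jωC) = -j/(ω·C) = 0 - j0.1007 Ω
Step 3 — Parallel combination: 1/Z_total = 1/R + 1/L + 1/C; Z_total = 2.589e-05 - j0.1007 Ω = 0.1007∠-90.0° Ω.
Step 4 — Source phasor: V = 220∠152.9° V = -195.8 + j100.2 V.
Step 5 — Current: I = V / Z = -995.3 - j1944 A = 2184∠-117.1° A.
Step 6 — Complex power: S = V·I* = 123.5 - j4.804e+05 VA.
Step 7 — Real power: P = Re(S) = 123.5 W.
Step 8 — Reactive power: Q = Im(S) = -4.804e+05 VAR.
Step 9 — Apparent power: |S| = 4.804e+05 VA.
Step 10 — Power factor: PF = P/|S| = 0.000257 (leading).

(a) P = 123.5 W  (b) Q = -4.804e+05 VAR  (c) S = 4.804e+05 VA  (d) PF = 0.000257 (leading)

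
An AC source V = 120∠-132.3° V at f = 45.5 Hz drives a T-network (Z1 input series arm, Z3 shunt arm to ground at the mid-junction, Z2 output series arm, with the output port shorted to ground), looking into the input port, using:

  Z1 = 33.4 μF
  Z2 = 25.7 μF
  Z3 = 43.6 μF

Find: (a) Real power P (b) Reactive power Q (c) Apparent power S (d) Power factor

Step 1 — Angular frequency: ω = 2π·f = 2π·45.5 = 285.9 rad/s.
Step 2 — Component impedances:
  Z1: Z = 1/(jωC) = -j/(ω·C) = 0 - j104.7 Ω
  Z2: Z = 1/(jωC) = -j/(ω·C) = 0 - j136.1 Ω
  Z3: Z = 1/(jωC) = -j/(ω·C) = 0 - j80.23 Ω
Step 3 — With the output port shorted to ground, the output series arm Z2 runs from the junction to ground; the shunt arm Z3 also runs from the junction to ground. They appear in parallel: Z3 || Z2 = 0 - j50.47 Ω.
Step 4 — Series with input arm Z1: Z_in = Z1 + (Z3 || Z2) = 0 - j155.2 Ω = 155.2∠-90.0° Ω.
Step 5 — Source phasor: V = 120∠-132.3° V = -80.76 - j88.76 V.
Step 6 — Current: I = V / Z = 0.5719 - j0.5204 A = 0.7732∠-42.3° A.
Step 7 — Complex power: S = V·I* = 0 - j92.78 VA.
Step 8 — Real power: P = Re(S) = 0 W.
Step 9 — Reactive power: Q = Im(S) = -92.78 VAR.
Step 10 — Apparent power: |S| = 92.78 VA.
Step 11 — Power factor: PF = P/|S| = 0 (leading).

(a) P = 0 W  (b) Q = -92.78 VAR  (c) S = 92.78 VA  (d) PF = 0 (leading)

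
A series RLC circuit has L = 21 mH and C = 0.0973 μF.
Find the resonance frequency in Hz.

Step 1 — Resonance condition Im(Z)=0 gives ω₀ = 1/√(LC).
Step 2 — ω₀ = 1/√(0.021·9.73e-08) = 2.212e+04 rad/s.
Step 3 — f₀ = ω₀/(2π) = 3521 Hz.

f₀ = 3521 Hz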